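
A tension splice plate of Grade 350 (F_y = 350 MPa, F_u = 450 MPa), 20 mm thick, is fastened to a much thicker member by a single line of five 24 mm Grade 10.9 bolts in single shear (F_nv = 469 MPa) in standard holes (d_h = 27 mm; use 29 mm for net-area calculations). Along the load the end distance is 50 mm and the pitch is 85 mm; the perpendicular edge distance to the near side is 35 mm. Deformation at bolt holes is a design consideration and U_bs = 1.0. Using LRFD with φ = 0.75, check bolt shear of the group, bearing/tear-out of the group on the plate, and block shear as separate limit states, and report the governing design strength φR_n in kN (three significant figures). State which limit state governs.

796 kN (bolt shear governs)

Bolt shear: A_b = π·24²/4 = 452.4 mm²; R_n = 469 × 452.4 × 5 × 1 / 1000 = 1061 kN → 0.75 × 1061 = 796 kN.
Bearing: edge l_c = 36.5, r_n = 394.2 kN; interior l_c = 58, r_n = 518.4 kN; R_n = 394.2 + 4·518.4 = 2468 kN → 1850 kN.
Block shear: A_gv = 7800, A_nv = 5190, A_nt = 410 mm²; R_n = min(0.6F_uA_nv, 0.6F_yA_gv) + U_bs·F_u·A_nt = 1586 kN → 1190 kN.
Bolt shear governs: 796 kN.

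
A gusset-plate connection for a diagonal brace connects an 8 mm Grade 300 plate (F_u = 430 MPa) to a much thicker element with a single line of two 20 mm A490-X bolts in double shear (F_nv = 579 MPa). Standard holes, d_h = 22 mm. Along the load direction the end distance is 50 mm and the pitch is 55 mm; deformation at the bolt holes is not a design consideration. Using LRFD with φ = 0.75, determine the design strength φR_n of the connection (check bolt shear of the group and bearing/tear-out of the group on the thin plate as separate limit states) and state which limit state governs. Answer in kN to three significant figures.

Bolt shear: A_b = π·20²/4 = 314.2 mm²; R_n = 579 × 314.2 × 2 × 2 / 1000 = 727.6 kN → 0.75 × 727.6 = 546 kN.
Bearing (1.5 l_c t F_u ≤ 3.0 d t F_u): upper limit = 3.0·20·8·430 / 1000 = 206.4 kN.
  Edge l_c = 50 − 22/2 = 39 → r_n = 201.2 kN; interior l_c = 55 − 22 = 33 → r_n = 170.3 kN.
  R_n,bearing = 1·201.2 + 1·170.3 = 371.5 kN → 0.75 × 371.5 = 279 kN.
Bearing governs: 279 kN.

279 kN (bearing governs)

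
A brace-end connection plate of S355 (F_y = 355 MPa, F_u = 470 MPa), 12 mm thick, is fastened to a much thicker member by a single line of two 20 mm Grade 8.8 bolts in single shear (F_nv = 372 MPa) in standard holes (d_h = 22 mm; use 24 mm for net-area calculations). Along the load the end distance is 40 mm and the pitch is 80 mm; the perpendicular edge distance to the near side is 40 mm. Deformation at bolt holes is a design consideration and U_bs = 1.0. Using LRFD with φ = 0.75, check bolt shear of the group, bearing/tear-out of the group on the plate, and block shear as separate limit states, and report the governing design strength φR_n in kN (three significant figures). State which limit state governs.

175 kN (bolt shear governs)

Bolt shear: A_b = π·20²/4 = 314.2 mm²; R_n = 372 × 314.2 × 2 × 1 / 1000 = 233.7 kN → 0.75 × 233.7 = 175 kN.
Bearing: edge l_c = 29, r_n = 196.3 kN; interior l_c = 58, r_n = 270.7 kN; R_n = 196.3 + 1·270.7 = 467 kN → 350 kN.
Block shear: A_gv = 1440, A_nv = 1008, A_nt = 336 mm²; R_n = min(0.6F_uA_nv, 0.6F_yA_gv) + U_bs·F_u·A_nt = 442.2 kN → 332 kN.
Bolt shear governs: 175 kN.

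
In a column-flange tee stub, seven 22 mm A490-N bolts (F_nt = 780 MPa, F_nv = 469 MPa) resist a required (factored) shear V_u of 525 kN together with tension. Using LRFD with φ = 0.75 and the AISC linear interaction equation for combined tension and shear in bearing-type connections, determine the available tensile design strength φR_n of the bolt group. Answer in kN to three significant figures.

A_b = π·22²/4 = 380.1 mm²; f_rv = 525 × 1000 / (7 × 380.1) = 197.3 MPa.
F'_nt = 1.3 F_nt − (F_nt / φF_nv) f_rv = 1.3·780 − (780/(0.75·469))·197.3 = 576.5 MPa, capped at F_nt → F'_nt = 576.5 MPa.
R_n = F'_nt · A_b · n = 576.5 × 380.1 × 7 / 1000 = 1534 kN.
Design strength φR_n = 0.75 × 1534 = 1150 kN.

1150 kN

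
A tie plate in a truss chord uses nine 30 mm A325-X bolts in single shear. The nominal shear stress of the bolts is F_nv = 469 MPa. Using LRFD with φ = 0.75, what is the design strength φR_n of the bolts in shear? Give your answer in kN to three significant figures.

2240 kN

A_b = π × 30² / 4 = 706.9 mm².
R_n = F_nv · A_b · n · n_s = 469 × 706.9 × 9 × 1 / 1000 = 2984 kN.
Design strength φR_n = 0.75 × 2984 = 2240 kN.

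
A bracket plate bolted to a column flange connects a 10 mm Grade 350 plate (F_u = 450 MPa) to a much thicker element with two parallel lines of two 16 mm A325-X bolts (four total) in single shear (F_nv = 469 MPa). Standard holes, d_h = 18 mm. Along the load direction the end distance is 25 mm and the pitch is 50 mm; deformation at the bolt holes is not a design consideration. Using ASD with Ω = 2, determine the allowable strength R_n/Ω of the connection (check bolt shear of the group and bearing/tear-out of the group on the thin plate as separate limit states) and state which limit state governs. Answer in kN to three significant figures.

Bolt shear: A_b = π·16²/4 = 201.1 mm²; R_n = 469 × 201.1 × 4 × 1 / 1000 = 377.2 kN → 377.2 / 2 = 189 kN.
Bearing (1.5 l_c t F_u ≤ 3.0 d t F_u): upper limit = 3.0·16·10·450 / 1000 = 216 kN.
  Edge l_c = 25 − 18/2 = 16 → r_n = 108 kN; interior l_c = 50 − 18 = 32 → r_n = 216 kN.
  R_n,bearing = 2·108 + 2·216 = 648 kN → 648 / 2 = 324 kN.
Bolt shear governs: 189 kN.

189 kN (bolt shear governs)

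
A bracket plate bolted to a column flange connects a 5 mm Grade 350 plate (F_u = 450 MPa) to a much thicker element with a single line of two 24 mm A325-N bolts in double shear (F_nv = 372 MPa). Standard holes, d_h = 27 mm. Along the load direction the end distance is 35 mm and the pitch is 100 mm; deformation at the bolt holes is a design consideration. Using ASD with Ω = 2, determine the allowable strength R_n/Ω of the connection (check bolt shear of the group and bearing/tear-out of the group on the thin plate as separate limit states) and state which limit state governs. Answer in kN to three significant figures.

Bolt shear: A_b = π·24²/4 = 452.4 mm²; R_n = 372 × 452.4 × 2 × 2 / 1000 = 673.2 kN → 673.2 / 2 = 337 kN.
Bearing (1.2 l_c t F_u ≤ 2.4 d t F_u): upper limit = 2.4·24·5·450 / 1000 = 129.6 kN.
  Edge l_c = 35 − 27/2 = 21.5 → r_n = 58.05 kN; interior l_c = 100 − 27 = 73 → r_n = 129.6 kN.
  R_n,bearing = 1·58.05 + 1·129.6 = 187.7 kN → 187.7 / 2 = 93.8 kN.
Bearing governs: 93.8 kN.

93.8 kN (bearing governs)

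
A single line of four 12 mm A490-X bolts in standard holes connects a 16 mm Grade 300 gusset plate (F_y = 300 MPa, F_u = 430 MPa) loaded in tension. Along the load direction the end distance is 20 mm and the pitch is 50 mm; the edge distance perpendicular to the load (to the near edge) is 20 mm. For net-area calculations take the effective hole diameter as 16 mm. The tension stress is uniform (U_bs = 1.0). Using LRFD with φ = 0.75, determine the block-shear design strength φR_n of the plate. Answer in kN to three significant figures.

415 kN

Shear plane L_v = 20 + 3·50 = 170 mm; A_gv = 170 × 16 = 2720 mm².
A_nv = (170 − 3.5·16) × 16 = 1824 mm².
A_nt = (20 − 0.5·16) × 16 = 192 mm².
0.6 F_u A_nv = 470.6 kN; 0.6 F_y A_gv = 489.6 kN → shear rupture governs the shear term.
R_n = 470.6 + 1.0 × 430 × 192 / 1000 = 553.2 kN.
Design strength φR_n = 0.75 × 553.2 = 415 kN.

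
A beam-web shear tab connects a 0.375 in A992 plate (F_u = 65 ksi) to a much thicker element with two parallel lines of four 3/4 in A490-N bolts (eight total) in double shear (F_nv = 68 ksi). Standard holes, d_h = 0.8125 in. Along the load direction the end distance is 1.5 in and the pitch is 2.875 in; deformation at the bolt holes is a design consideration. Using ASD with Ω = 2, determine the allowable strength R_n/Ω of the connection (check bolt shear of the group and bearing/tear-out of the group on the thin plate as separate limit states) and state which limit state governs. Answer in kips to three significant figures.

164 kips (bearing governs)

Bolt shear: A_b = π·0.75²/4 = 0.4418 in²; R_n = 68 × 0.4418 × 8 × 2 = 480.7 kips → 480.7 / 2 = 240 kips.
Bearing (1.2 l_c t F_u ≤ 2.4 d t F_u): upper limit = 2.4·0.75·0.375·65 = 43.87 kips.
  Edge l_c = 1.5 − 0.8125/2 = 1.094 → r_n = 31.99 kips; interior l_c = 2.875 − 0.8125 = 2.062 → r_n = 43.87 kips.
  R_n,bearing = 2·31.99 + 6·43.87 = 327.2 kips → 327.2 / 2 = 164 kips.
Bearing governs: 164 kips.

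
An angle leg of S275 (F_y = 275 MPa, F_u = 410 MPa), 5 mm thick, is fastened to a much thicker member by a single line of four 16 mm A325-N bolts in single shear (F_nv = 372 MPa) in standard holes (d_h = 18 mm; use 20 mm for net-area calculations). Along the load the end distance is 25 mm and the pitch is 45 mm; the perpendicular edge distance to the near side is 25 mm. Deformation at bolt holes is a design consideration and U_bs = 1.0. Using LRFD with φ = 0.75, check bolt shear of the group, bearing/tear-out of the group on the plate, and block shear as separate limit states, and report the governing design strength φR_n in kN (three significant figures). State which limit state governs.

Bolt shear: A_b = π·16²/4 = 201.1 mm²; R_n = 372 × 201.1 × 4 × 1 / 1000 = 299.2 kN → 0.75 × 299.2 = 224 kN.
Bearing: edge l_c = 16, r_n = 39.36 kN; interior l_c = 27, r_n = 66.42 kN; R_n = 39.36 + 3·66.42 = 238.6 kN → 179 kN.
Block shear: A_gv = 800, A_nv = 450, A_nt = 75 mm²; R_n = min(0.6F_uA_nv, 0.6F_yA_gv) + U_bs·F_u·A_nt = 141.5 kN → 106 kN.
Block shear governs: 106 kN.

106 kN (block shear governs)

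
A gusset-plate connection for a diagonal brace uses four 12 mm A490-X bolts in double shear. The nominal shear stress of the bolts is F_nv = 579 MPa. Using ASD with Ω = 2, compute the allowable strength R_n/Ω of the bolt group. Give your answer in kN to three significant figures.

A_b = π × 12² / 4 = 113.1 mm².
R_n = F_nv · A_b · n · n_s = 579 × 113.1 × 4 × 2 / 1000 = 523.9 kN.
Allowable strength R_n/Ω = 523.9 / 2 = 262 kN.

262 kN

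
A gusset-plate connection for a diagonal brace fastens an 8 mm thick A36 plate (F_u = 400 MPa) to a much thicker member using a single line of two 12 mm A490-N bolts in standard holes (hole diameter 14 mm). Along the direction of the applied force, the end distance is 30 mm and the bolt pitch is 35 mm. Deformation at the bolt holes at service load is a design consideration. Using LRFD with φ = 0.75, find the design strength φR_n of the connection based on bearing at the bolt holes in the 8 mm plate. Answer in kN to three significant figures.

Per bolt r_n = 1.2 l_c t F_u ≤ 2.4 d t F_u; upper limit = 2.4 × 12 × 8 × 400 / 1000 = 92.16 kN.
Edge bolt: l_c = 30 − 14/2 = 23 mm → 1.2 × 23 × 8 × 400 / 1000 = 88.32 → r_n = 88.32 kN.
Interior bolts: l_c = 35 − 14 = 21 mm → 1.2 × 21 × 8 × 400 / 1000 = 80.64 → r_n = 80.64 kN.
R_n = 1 × 88.32 + 1 × 80.64 = 169 kN.
Design strength φR_n = 0.75 × 169 = 127 kN.

127 kN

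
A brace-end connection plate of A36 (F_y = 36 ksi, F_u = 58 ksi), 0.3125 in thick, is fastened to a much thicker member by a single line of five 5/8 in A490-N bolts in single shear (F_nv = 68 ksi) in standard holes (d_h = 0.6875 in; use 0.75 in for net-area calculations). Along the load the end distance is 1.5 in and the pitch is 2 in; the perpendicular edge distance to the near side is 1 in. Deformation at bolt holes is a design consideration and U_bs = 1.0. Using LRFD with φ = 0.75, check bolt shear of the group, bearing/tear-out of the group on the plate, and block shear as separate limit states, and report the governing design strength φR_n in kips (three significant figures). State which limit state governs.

56.6 kips (block shear governs)

Bolt shear: A_b = π·0.625²/4 = 0.3068 in²; R_n = 68 × 0.3068 × 5 × 1 = 104.3 kips → 0.75 × 104.3 = 78.2 kips.
Bearing: edge l_c = 1.156, r_n = 25.15 kips; interior l_c = 1.312, r_n = 27.19 kips; R_n = 25.15 + 4·27.19 = 133.9 kips → 100 kips.
Block shear: A_gv = 2.969, A_nv = 1.914, A_nt = 0.1953 in²; R_n = min(0.6F_uA_nv, 0.6F_yA_gv) + U_bs·F_u·A_nt = 75.45 kips → 56.6 kips.
Block shear governs: 56.6 kips.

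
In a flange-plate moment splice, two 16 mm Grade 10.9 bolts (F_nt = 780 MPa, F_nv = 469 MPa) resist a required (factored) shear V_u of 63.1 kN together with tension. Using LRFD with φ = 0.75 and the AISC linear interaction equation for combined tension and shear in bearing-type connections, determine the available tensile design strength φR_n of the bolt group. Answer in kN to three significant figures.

A_b = π·16²/4 = 201.1 mm²; f_rv = 63.1 × 1000 / (2 × 201.1) = 156.9 MPa.
F'_nt = 1.3 F_nt − (F_nt / φF_nv) f_rv = 1.3·780 − (780/(0.75·469))·156.9 = 666 MPa, capped at F_nt → F'_nt = 666 MPa.
R_n = F'_nt · A_b · n = 666 × 201.1 × 2 / 1000 = 267.8 kN.
Design strength φR_n = 0.75 × 267.8 = 201 kN.

201 kN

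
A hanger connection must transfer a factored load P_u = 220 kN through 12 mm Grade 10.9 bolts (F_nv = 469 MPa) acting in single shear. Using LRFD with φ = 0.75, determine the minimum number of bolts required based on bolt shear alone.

A_b = π·12²/4 = 113.1 mm².
Per-bolt design strength φR_n = 0.75 × 469 × 113.1 × 1 / 1000 = 39.78 kN.
n ≥ 220 / 39.78 = 5.53 → use 6 bolts.

6 bolts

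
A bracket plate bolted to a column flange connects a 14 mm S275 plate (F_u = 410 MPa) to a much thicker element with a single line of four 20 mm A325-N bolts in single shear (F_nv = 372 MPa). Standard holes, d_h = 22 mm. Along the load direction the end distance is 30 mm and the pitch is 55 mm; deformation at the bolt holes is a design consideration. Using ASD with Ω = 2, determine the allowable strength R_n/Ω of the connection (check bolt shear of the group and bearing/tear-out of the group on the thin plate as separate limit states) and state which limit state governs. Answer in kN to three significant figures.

Bolt shear: A_b = π·20²/4 = 314.2 mm²; R_n = 372 × 314.2 × 4 × 1 / 1000 = 467.5 kN → 467.5 / 2 = 234 kN.
Bearing (1.2 l_c t F_u ≤ 2.4 d t F_u): upper limit = 2.4·20·14·410 / 1000 = 275.5 kN.
  Edge l_c = 30 − 22/2 = 19 → r_n = 130.9 kN; interior l_c = 55 − 22 = 33 → r_n = 227.3 kN.
  R_n,bearing = 1·130.9 + 3·227.3 = 812.8 kN → 812.8 / 2 = 406 kN.
Bolt shear governs: 234 kN.

234 kN (bolt shear governs)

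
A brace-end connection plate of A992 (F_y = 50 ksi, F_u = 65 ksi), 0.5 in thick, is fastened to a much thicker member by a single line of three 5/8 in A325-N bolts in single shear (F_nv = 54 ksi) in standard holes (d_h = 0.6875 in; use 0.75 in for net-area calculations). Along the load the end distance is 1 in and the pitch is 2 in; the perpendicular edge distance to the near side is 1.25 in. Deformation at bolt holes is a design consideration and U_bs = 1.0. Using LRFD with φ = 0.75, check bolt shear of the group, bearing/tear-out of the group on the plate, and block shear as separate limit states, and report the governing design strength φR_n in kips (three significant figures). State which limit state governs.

Bolt shear: A_b = π·0.625²/4 = 0.3068 in²; R_n = 54 × 0.3068 × 3 × 1 = 49.7 kips → 0.75 × 49.7 = 37.3 kips.
Bearing: edge l_c = 0.6562, r_n = 25.59 kips; interior l_c = 1.312, r_n = 48.75 kips; R_n = 25.59 + 2·48.75 = 123.1 kips → 92.3 kips.
Block shear: A_gv = 2.5, A_nv = 1.562, A_nt = 0.4375 in²; R_n = min(0.6F_uA_nv, 0.6F_yA_gv) + U_bs·F_u·A_nt = 89.38 kips → 67 kips.
Bolt shear governs: 37.3 kips.

37.3 kips (bolt shear governs)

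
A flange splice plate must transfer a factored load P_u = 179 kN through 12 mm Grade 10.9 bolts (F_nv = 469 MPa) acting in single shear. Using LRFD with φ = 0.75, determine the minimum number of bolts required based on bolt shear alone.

5 bolts

A_b = π·12²/4 = 113.1 mm².
Per-bolt design strength φR_n = 0.75 × 469 × 113.1 × 1 / 1000 = 39.78 kN.
n ≥ 179 / 39.78 = 4.5 → use 5 bolts.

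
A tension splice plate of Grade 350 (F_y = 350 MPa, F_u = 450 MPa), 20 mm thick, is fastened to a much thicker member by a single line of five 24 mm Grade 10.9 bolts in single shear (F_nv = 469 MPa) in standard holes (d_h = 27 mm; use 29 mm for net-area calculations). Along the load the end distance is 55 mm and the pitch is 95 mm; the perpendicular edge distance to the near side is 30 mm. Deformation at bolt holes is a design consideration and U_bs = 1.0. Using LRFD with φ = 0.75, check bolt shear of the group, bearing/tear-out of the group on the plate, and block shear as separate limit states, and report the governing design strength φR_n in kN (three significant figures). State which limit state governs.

796 kN (bolt shear governs)

Bolt shear: A_b = π·24²/4 = 452.4 mm²; R_n = 469 × 452.4 × 5 × 1 / 1000 = 1061 kN → 0.75 × 1061 = 796 kN.
Bearing: edge l_c = 41.5, r_n = 448.2 kN; interior l_c = 68, r_n = 518.4 kN; R_n = 448.2 + 4·518.4 = 2522 kN → 1890 kN.
Block shear: A_gv = 8700, A_nv = 6090, A_nt = 310 mm²; R_n = min(0.6F_uA_nv, 0.6F_yA_gv) + U_bs·F_u·A_nt = 1784 kN → 1340 kN.
Bolt shear governs: 796 kN.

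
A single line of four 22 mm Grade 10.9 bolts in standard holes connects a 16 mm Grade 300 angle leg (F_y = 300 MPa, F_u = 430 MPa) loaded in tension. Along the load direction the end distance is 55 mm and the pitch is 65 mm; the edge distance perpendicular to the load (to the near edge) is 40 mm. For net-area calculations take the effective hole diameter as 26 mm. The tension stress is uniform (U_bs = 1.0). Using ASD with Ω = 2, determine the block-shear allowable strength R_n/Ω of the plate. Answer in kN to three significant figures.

Shear plane L_v = 55 + 3·65 = 250 mm; A_gv = 250 × 16 = 4000 mm².
A_nv = (250 − 3.5·26) × 16 = 2544 mm².
A_nt = (40 − 0.5·26) × 16 = 432 mm².
0.6 F_u A_nv = 656.4 kN; 0.6 F_y A_gv = 720 kN → shear rupture governs the shear term.
R_n = 656.4 + 1.0 × 430 × 432 / 1000 = 842.1 kN.
Allowable strength R_n/Ω = 842.1 / 2 = 421 kN.

421 kN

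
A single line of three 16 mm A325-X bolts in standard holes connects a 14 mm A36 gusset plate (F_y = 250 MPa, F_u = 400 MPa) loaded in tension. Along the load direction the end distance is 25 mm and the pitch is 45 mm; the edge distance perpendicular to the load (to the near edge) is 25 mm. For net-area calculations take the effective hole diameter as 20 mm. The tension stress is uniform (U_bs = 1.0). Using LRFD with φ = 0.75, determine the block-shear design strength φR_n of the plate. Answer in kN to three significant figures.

Shear plane L_v = 25 + 2·45 = 115 mm; A_gv = 115 × 14 = 1610 mm².
A_nv = (115 − 2.5·20) × 14 = 910 mm².
A_nt = (25 − 0.5·20) × 14 = 210 mm².
0.6 F_u A_nv = 218.4 kN; 0.6 F_y A_gv = 241.5 kN → shear rupture governs the shear term.
R_n = 218.4 + 1.0 × 400 × 210 / 1000 = 302.4 kN.
Design strength φR_n = 0.75 × 302.4 = 227 kN.

227 kN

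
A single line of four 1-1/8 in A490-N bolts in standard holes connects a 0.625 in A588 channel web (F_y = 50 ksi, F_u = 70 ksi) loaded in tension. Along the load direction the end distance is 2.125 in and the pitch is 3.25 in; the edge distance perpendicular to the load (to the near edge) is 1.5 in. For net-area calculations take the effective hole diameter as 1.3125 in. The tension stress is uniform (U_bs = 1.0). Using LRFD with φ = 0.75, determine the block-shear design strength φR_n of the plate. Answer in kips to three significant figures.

Shear plane L_v = 2.125 + 3·3.25 = 11.88 in; A_gv = 11.88 × 0.625 = 7.422 in².
A_nv = (11.88 − 3.5·1.3125) × 0.625 = 4.551 in².
A_nt = (1.5 − 0.5·1.3125) × 0.625 = 0.5273 in².
0.6 F_u A_nv = 191.1 kips; 0.6 F_y A_gv = 222.7 kips → shear rupture governs the shear term.
R_n = 191.1 + 1.0 × 70 × 0.5273 = 228 kips.
Design strength φR_n = 0.75 × 228 = 171 kips.

171 kips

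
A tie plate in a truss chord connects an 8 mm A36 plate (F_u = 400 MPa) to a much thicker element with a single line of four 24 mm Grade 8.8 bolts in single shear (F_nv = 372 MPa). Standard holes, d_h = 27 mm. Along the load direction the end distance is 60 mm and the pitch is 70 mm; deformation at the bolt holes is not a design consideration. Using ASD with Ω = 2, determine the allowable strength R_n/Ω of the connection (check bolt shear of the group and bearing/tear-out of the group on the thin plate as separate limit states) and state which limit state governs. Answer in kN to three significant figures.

Bolt shear: A_b = π·24²/4 = 452.4 mm²; R_n = 372 × 452.4 × 4 × 1 / 1000 = 673.2 kN → 673.2 / 2 = 337 kN.
Bearing (1.5 l_c t F_u ≤ 3.0 d t F_u): upper limit = 3.0·24·8·400 / 1000 = 230.4 kN.
  Edge l_c = 60 − 27/2 = 46.5 → r_n = 223.2 kN; interior l_c = 70 − 27 = 43 → r_n = 206.4 kN.
  R_n,bearing = 1·223.2 + 3·206.4 = 842.4 kN → 842.4 / 2 = 421 kN.
Bolt shear governs: 337 kN.

337 kN (bolt shear governs)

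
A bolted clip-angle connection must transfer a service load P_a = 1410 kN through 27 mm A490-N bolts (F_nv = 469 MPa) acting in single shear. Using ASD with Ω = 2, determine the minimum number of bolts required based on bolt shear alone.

A_b = π·27²/4 = 572.6 mm².
Per-bolt allowable strength R_n/Ω = 469 × 572.6 × 1 / 1000 / 2 = 134.3 kN.
n ≥ 1410 / 134.3 = 10.5 → use 11 bolts.

11 bolts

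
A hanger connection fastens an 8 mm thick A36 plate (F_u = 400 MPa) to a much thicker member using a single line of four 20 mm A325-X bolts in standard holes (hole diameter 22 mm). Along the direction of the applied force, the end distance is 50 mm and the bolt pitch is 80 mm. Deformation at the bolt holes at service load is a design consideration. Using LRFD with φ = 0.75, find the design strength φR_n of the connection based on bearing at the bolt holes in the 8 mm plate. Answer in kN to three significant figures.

458 kN

Per bolt r_n = 1.2 l_c t F_u ≤ 2.4 d t F_u; upper limit = 2.4 × 20 × 8 × 400 / 1000 = 153.6 kN.
Edge bolt: l_c = 50 − 22/2 = 39 mm → 1.2 × 39 × 8 × 400 / 1000 = 149.8 → r_n = 149.8 kN.
Interior bolts: l_c = 80 − 22 = 58 mm → 1.2 × 58 × 8 × 400 / 1000 = 222.7 → r_n = 153.6 kN.
R_n = 1 × 149.8 + 3 × 153.6 = 610.6 kN.
Design strength φR_n = 0.75 × 610.6 = 458 kN.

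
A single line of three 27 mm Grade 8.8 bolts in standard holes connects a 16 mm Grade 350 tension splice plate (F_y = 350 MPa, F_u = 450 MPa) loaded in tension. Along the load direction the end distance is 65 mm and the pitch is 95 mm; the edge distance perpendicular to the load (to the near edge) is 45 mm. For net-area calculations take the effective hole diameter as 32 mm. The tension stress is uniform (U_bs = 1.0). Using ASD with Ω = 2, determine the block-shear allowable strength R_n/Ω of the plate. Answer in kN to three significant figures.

Shear plane L_v = 65 + 2·95 = 255 mm; A_gv = 255 × 16 = 4080 mm².
A_nv = (255 − 2.5·32) × 16 = 2800 mm².
A_nt = (45 − 0.5·32) × 16 = 464 mm².
0.6 F_u A_nv = 756 kN; 0.6 F_y A_gv = 856.8 kN → shear rupture governs the shear term.
R_n = 756 + 1.0 × 450 × 464 / 1000 = 964.8 kN.
Allowable strength R_n/Ω = 964.8 / 2 = 482 kN.

482 kN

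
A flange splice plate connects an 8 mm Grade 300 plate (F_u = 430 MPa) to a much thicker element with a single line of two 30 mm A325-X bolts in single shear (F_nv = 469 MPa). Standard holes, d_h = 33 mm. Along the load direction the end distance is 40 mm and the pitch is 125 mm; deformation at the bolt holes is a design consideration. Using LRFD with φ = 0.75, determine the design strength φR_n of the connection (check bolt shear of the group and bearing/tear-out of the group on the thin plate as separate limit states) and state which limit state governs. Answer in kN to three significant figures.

259 kN (bearing governs)

Bolt shear: A_b = π·30²/4 = 706.9 mm²; R_n = 469 × 706.9 × 2 × 1 / 1000 = 663 kN → 0.75 × 663 = 497 kN.
Bearing (1.2 l_c t F_u ≤ 2.4 d t F_u): upper limit = 2.4·30·8·430 / 1000 = 247.7 kN.
  Edge l_c = 40 − 33/2 = 23.5 → r_n = 97.01 kN; interior l_c = 125 − 33 = 92 → r_n = 247.7 kN.
  R_n,bearing = 1·97.01 + 1·247.7 = 344.7 kN → 0.75 × 344.7 = 259 kN.
Bearing governs: 259 kN.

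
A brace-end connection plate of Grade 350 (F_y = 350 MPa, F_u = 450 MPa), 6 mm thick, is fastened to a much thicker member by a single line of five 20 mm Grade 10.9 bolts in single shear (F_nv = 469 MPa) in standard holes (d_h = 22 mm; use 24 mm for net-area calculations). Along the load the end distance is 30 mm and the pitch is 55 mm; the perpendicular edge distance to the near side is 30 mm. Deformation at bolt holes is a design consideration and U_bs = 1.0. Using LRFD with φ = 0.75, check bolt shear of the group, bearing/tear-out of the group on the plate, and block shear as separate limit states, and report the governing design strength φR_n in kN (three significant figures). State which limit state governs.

209 kN (block shear governs)

Bolt shear: A_b = π·20²/4 = 314.2 mm²; R_n = 469 × 314.2 × 5 × 1 / 1000 = 736.7 kN → 0.75 × 736.7 = 553 kN.
Bearing: edge l_c = 19, r_n = 61.56 kN; interior l_c = 33, r_n = 106.9 kN; R_n = 61.56 + 4·106.9 = 489.2 kN → 367 kN.
Block shear: A_gv = 1500, A_nv = 852, A_nt = 108 mm²; R_n = min(0.6F_uA_nv, 0.6F_yA_gv) + U_bs·F_u·A_nt = 278.6 kN → 209 kN.
Block shear governs: 209 kN.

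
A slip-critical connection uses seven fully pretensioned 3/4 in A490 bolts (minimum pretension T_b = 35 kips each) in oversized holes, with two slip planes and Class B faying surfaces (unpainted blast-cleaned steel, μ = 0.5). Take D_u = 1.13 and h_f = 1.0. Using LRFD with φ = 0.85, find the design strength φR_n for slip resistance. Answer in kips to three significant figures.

235 kips

R_n = μ · D_u · h_f · T_b · n_s · n_b = 0.5 × 1.13 × 1.0 × 35 × 2 × 7 = 276.8 kips.
Design strength φR_n = 0.85 × 276.8 = 235 kips.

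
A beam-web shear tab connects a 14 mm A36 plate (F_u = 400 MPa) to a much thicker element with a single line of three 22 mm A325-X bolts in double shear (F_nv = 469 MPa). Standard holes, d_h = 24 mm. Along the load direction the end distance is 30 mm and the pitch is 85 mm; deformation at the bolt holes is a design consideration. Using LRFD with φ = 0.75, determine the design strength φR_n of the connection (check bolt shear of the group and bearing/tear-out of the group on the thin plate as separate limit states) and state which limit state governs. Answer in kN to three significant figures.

Bolt shear: A_b = π·22²/4 = 380.1 mm²; R_n = 469 × 380.1 × 3 × 2 / 1000 = 1070 kN → 0.75 × 1070 = 802 kN.
Bearing (1.2 l_c t F_u ≤ 2.4 d t F_u): upper limit = 2.4·22·14·400 / 1000 = 295.7 kN.
  Edge l_c = 30 − 24/2 = 18 → r_n = 121 kN; interior l_c = 85 − 24 = 61 → r_n = 295.7 kN.
  R_n,bearing = 1·121 + 2·295.7 = 712.3 kN → 0.75 × 712.3 = 534 kN.
Bearing governs: 534 kN.

534 kN (bearing governs)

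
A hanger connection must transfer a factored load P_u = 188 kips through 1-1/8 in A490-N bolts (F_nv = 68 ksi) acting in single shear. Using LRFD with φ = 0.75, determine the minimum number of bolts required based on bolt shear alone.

4 bolts

A_b = π·1.125²/4 = 0.994 in².
Per-bolt design strength φR_n = 0.75 × 68 × 0.994 × 1 = 50.69 kips.
n ≥ 188 / 50.69 = 3.708 → use 4 bolts.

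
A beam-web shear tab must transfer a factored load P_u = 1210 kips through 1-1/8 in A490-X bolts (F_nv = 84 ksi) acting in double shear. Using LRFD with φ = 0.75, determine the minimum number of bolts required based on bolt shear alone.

10 bolts

A_b = π·1.125²/4 = 0.994 in².
Per-bolt design strength φR_n = 0.75 × 84 × 0.994 × 2 = 125.2 kips.
n ≥ 1210 / 125.2 = 9.661 → use 10 bolts.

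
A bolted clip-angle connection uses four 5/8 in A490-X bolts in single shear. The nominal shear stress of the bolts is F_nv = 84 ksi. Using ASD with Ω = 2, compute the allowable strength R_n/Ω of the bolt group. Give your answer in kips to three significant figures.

51.5 kips

A_b = π × 0.625² / 4 = 0.3068 in².
R_n = F_nv · A_b · n · n_s = 84 × 0.3068 × 4 × 1 = 103.1 kips.
Allowable strength R_n/Ω = 103.1 / 2 = 51.5 kips.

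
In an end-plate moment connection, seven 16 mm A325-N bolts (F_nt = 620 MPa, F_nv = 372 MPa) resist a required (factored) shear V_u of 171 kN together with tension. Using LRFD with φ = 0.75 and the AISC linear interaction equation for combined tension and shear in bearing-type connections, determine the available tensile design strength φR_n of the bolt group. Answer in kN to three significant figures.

566 kN

A_b = π·16²/4 = 201.1 mm²; f_rv = 171 × 1000 / (7 × 201.1) = 121.5 MPa.
F'_nt = 1.3 F_nt − (F_nt / φF_nv) f_rv = 1.3·620 − (620/(0.75·372))·121.5 = 536 MPa, capped at F_nt → F'_nt = 536 MPa.
R_n = F'_nt · A_b · n = 536 × 201.1 × 7 / 1000 = 754.4 kN.
Design strength φR_n = 0.75 × 754.4 = 566 kN.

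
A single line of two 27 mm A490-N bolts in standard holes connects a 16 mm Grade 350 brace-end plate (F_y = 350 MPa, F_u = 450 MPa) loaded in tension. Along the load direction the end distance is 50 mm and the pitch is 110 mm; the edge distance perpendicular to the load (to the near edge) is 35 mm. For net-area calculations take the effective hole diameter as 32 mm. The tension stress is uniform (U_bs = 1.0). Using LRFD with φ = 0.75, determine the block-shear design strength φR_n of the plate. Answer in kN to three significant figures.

Shear plane L_v = 50 + 1·110 = 160 mm; A_gv = 160 × 16 = 2560 mm².
A_nv = (160 − 1.5·32) × 16 = 1792 mm².
A_nt = (35 − 0.5·32) × 16 = 304 mm².
0.6 F_u A_nv = 483.8 kN; 0.6 F_y A_gv = 537.6 kN → shear rupture governs the shear term.
R_n = 483.8 + 1.0 × 450 × 304 / 1000 = 620.6 kN.
Design strength φR_n = 0.75 × 620.6 = 465 kN.

465 kN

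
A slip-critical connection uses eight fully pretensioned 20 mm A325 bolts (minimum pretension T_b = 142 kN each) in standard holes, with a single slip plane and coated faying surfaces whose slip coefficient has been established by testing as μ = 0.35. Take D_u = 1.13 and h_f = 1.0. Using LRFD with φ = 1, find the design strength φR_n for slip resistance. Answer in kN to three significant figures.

R_n = μ · D_u · h_f · T_b · n_s · n_b = 0.35 × 1.13 × 1.0 × 142 × 1 × 8 = 449.3 kN.
Design strength φR_n = 1 × 449.3 = 449 kN.

449 kN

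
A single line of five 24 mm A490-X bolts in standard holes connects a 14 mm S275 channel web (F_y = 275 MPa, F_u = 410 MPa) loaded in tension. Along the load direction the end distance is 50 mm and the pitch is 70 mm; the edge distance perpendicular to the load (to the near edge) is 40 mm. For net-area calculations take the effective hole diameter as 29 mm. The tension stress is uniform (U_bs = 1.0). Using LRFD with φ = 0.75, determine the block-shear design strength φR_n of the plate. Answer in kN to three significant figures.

Shear plane L_v = 50 + 4·70 = 330 mm; A_gv = 330 × 14 = 4620 mm².
A_nv = (330 − 4.5·29) × 14 = 2793 mm².
A_nt = (40 − 0.5·29) × 14 = 357 mm².
0.6 F_u A_nv = 687.1 kN; 0.6 F_y A_gv = 762.3 kN → shear rupture governs the shear term.
R_n = 687.1 + 1.0 × 410 × 357 / 1000 = 833.4 kN.
Design strength φR_n = 0.75 × 833.4 = 625 kN.

625 kN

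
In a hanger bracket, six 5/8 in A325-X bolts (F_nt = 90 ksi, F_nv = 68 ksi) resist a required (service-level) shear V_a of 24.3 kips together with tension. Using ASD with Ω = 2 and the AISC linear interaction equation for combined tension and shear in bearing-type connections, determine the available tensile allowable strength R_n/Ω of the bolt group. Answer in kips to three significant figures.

A_b = π·0.625²/4 = 0.3068 in²; f_rv = 24.3 / (6 × 0.3068) = 13.2 ksi.
F'_nt = 1.3 F_nt − (Ω F_nt / F_nv) f_rv = 1.3·90 − (2·90/68)·13.2 = 82.06 ksi, capped at F_nt → F'_nt = 82.06 ksi.
R_n = F'_nt · A_b · n = 82.06 × 0.3068 × 6 = 151 kips.
Allowable strength R_n/Ω = 151 / 2 = 75.5 kips.

75.5 kips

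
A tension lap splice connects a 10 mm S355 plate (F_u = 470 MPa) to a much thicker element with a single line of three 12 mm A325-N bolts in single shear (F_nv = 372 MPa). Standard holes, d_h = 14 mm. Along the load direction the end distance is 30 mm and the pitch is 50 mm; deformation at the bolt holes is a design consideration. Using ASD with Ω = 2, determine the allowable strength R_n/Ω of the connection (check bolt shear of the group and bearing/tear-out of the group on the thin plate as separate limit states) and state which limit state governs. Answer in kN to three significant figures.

63.1 kN (bolt shear governs)

Bolt shear: A_b = π·12²/4 = 113.1 mm²; R_n = 372 × 113.1 × 3 × 1 / 1000 = 126.2 kN → 126.2 / 2 = 63.1 kN.
Bearing (1.2 l_c t F_u ≤ 2.4 d t F_u): upper limit = 2.4·12·10·470 / 1000 = 135.4 kN.
  Edge l_c = 30 − 14/2 = 23 → r_n = 129.7 kN; interior l_c = 50 − 14 = 36 → r_n = 135.4 kN.
  R_n,bearing = 1·129.7 + 2·135.4 = 400.4 kN → 400.4 / 2 = 200 kN.
Bolt shear governs: 63.1 kN.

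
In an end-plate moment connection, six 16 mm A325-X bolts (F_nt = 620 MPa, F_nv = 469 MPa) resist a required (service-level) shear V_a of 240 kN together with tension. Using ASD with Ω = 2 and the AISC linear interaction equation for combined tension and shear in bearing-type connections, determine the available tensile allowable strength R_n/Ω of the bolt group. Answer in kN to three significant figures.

169 kN

A_b = π·16²/4 = 201.1 mm²; f_rv = 240 × 1000 / (6 × 201.1) = 198.9 MPa.
F'_nt = 1.3 F_nt − (Ω F_nt / F_nv) f_rv = 1.3·620 − (2·620/469)·198.9 = 280 MPa, capped at F_nt → F'_nt = 280 MPa.
R_n = F'_nt · A_b · n = 280 × 201.1 × 6 / 1000 = 337.8 kN.
Allowable strength R_n/Ω = 337.8 / 2 = 169 kN.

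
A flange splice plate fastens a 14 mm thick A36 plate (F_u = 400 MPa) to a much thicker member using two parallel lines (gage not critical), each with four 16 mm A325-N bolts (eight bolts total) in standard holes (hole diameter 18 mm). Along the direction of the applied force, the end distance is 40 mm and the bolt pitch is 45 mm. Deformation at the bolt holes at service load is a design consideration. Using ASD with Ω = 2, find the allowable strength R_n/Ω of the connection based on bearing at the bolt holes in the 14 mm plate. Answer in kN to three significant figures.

Per bolt r_n = 1.2 l_c t F_u ≤ 2.4 d t F_u; upper limit = 2.4 × 16 × 14 × 400 / 1000 = 215 kN.
Edge bolt: l_c = 40 − 18/2 = 31 mm → 1.2 × 31 × 14 × 400 / 1000 = 208.3 → r_n = 208.3 kN.
Interior bolts: l_c = 45 − 18 = 27 mm → 1.2 × 27 × 14 × 400 / 1000 = 181.4 → r_n = 181.4 kN.
R_n = 2 × 208.3 + 6 × 181.4 = 1505 kN.
Allowable strength R_n/Ω = 1505 / 2 = 753 kN.

753 kN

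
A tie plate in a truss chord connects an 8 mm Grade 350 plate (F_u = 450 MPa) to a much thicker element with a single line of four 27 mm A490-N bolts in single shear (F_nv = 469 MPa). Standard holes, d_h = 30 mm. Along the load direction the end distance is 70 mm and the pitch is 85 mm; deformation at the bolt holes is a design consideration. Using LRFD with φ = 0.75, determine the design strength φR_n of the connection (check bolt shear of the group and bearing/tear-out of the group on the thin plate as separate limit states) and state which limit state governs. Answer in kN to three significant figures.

Bolt shear: A_b = π·27²/4 = 572.6 mm²; R_n = 469 × 572.6 × 4 × 1 / 1000 = 1074 kN → 0.75 × 1074 = 806 kN.
Bearing (1.2 l_c t F_u ≤ 2.4 d t F_u): upper limit = 2.4·27·8·450 / 1000 = 233.3 kN.
  Edge l_c = 70 − 30/2 = 55 → r_n = 233.3 kN; interior l_c = 85 − 30 = 55 → r_n = 233.3 kN.
  R_n,bearing = 1·233.3 + 3·233.3 = 933.1 kN → 0.75 × 933.1 = 700 kN.
Bearing governs: 700 kN.

700 kN (bearing governs)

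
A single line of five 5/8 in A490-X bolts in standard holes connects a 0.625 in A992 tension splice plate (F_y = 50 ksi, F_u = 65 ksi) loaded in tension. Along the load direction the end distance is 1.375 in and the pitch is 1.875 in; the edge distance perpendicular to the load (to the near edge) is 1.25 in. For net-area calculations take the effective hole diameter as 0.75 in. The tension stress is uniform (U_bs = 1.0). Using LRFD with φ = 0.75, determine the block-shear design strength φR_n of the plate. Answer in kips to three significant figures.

127 kips

Shear plane L_v = 1.375 + 4·1.875 = 8.875 in; A_gv = 8.875 × 0.625 = 5.547 in².
A_nv = (8.875 − 4.5·0.75) × 0.625 = 3.438 in².
A_nt = (1.25 − 0.5·0.75) × 0.625 = 0.5469 in².
0.6 F_u A_nv = 134.1 kips; 0.6 F_y A_gv = 166.4 kips → shear rupture governs the shear term.
R_n = 134.1 + 1.0 × 65 × 0.5469 = 169.6 kips.
Design strength φR_n = 0.75 × 169.6 = 127 kips.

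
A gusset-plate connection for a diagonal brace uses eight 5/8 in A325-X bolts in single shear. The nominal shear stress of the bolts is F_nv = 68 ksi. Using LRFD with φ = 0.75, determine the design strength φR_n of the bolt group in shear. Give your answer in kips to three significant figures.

A_b = π × 0.625² / 4 = 0.3068 in².
R_n = F_nv · A_b · n · n_s = 68 × 0.3068 × 8 × 1 = 166.9 kips.
Design strength φR_n = 0.75 × 166.9 = 125 kips.

125 kips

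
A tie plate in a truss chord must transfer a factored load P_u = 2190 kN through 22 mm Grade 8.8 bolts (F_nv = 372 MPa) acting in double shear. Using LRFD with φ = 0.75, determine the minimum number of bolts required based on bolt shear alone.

11 bolts

A_b = π·22²/4 = 380.1 mm².
Per-bolt design strength φR_n = 0.75 × 372 × 380.1 × 2 / 1000 = 212.1 kN.
n ≥ 2190 / 212.1 = 10.32 → use 11 bolts.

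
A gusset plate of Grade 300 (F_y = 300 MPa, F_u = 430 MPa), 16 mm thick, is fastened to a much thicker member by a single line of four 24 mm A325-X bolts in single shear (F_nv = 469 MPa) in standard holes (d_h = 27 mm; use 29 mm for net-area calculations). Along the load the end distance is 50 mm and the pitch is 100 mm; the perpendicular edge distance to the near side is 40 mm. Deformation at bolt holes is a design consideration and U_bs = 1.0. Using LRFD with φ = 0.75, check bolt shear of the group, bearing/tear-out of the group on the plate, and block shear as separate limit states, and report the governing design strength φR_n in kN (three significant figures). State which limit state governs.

Bolt shear: A_b = π·24²/4 = 452.4 mm²; R_n = 469 × 452.4 × 4 × 1 / 1000 = 848.7 kN → 0.75 × 848.7 = 637 kN.
Bearing: edge l_c = 36.5, r_n = 301.3 kN; interior l_c = 73, r_n = 396.3 kN; R_n = 301.3 + 3·396.3 = 1490 kN → 1120 kN.
Block shear: A_gv = 5600, A_nv = 3976, A_nt = 408 mm²; R_n = min(0.6F_uA_nv, 0.6F_yA_gv) + U_bs·F_u·A_nt = 1183 kN → 888 kN.
Bolt shear governs: 637 kN.

637 kN (bolt shear governs)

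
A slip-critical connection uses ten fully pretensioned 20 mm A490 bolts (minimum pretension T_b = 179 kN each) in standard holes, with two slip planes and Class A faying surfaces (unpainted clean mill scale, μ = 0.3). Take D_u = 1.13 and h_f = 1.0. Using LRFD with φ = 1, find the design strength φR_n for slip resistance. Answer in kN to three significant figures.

R_n = μ · D_u · h_f · T_b · n_s · n_b = 0.3 × 1.13 × 1.0 × 179 × 2 × 10 = 1214 kN.
Design strength φR_n = 1 × 1214 = 1210 kN.

1210 kN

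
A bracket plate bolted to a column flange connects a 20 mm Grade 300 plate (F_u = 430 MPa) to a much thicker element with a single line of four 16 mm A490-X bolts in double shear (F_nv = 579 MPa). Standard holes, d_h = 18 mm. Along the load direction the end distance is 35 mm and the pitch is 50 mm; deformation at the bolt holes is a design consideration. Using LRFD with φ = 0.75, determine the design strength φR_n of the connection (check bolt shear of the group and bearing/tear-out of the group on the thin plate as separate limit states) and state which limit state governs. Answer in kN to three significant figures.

Bolt shear: A_b = π·16²/4 = 201.1 mm²; R_n = 579 × 201.1 × 4 × 2 / 1000 = 931.3 kN → 0.75 × 931.3 = 698 kN.
Bearing (1.2 l_c t F_u ≤ 2.4 d t F_u): upper limit = 2.4·16·20·430 / 1000 = 330.2 kN.
  Edge l_c = 35 − 18/2 = 26 → r_n = 268.3 kN; interior l_c = 50 − 18 = 32 → r_n = 330.2 kN.
  R_n,bearing = 1·268.3 + 3·330.2 = 1259 kN → 0.75 × 1259 = 944 kN.
Bolt shear governs: 698 kN.

698 kN (bolt shear governs)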